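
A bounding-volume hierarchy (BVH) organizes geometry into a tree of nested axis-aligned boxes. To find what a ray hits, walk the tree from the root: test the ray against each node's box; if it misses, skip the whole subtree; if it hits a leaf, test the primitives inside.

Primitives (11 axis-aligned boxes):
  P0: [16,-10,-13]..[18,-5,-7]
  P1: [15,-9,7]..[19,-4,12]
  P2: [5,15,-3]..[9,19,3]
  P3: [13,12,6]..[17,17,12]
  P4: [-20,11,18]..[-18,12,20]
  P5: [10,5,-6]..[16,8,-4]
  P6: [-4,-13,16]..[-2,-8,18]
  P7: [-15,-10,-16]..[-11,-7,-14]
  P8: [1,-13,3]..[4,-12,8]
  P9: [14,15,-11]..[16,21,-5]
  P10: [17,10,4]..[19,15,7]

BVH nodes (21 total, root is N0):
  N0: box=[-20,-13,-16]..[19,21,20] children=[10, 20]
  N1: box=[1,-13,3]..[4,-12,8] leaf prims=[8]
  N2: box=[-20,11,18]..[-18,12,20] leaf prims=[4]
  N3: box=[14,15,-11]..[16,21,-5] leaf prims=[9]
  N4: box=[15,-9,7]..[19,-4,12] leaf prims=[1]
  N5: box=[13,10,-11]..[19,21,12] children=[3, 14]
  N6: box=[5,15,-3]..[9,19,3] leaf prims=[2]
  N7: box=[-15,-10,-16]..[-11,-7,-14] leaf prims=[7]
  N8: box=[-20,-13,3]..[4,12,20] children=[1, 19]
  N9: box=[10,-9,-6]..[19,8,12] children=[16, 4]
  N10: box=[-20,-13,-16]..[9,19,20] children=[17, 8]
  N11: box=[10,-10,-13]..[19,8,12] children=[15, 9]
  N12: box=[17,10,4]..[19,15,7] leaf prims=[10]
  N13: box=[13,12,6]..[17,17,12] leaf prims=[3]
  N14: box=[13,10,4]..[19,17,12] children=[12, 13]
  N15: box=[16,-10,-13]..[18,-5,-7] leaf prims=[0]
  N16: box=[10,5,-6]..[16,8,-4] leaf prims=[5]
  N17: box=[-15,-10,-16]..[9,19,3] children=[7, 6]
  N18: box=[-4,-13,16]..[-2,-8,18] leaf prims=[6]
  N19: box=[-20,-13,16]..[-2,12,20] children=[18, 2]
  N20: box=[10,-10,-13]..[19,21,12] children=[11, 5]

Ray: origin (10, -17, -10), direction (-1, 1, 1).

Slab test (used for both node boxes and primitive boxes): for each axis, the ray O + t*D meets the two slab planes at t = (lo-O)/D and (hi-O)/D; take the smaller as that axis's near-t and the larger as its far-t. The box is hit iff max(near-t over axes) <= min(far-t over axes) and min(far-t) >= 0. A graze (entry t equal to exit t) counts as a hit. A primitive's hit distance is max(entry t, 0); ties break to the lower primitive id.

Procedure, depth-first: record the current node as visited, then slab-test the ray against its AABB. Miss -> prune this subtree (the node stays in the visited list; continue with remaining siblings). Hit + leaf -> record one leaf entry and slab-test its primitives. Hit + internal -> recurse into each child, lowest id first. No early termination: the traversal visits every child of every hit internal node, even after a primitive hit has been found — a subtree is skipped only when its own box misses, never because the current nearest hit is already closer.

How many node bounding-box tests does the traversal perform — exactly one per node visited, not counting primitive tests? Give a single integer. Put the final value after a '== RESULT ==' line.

Walk:
N0 x:[-9,30] y:[4,38] z:[-6,30] -> hit [4,30], descend [10, 20]
  N10 x:[1,30] y:[4,36] z:[-6,30] -> hit [4,30], descend [8, 17]
    N8 x:[6,30] y:[4,29] z:[13,30] -> hit [13,29], descend [1, 19]
      N1 x:[6,9] y:[4,5] z:[13,18] -> miss, prune
      N19 x:[12,30] y:[4,29] z:[26,30] -> hit [26,29], descend [2, 18]
        N2 x:[28,30] y:[28,29] z:[28,30] -> hit [28,29] leaf, test {P4@t=28}
        N18 x:[12,14] y:[4,9] z:[26,28] -> miss, prune
    N17 x:[1,25] y:[7,36] z:[-6,13] -> hit [7,13], descend [6, 7]
      N6 x:[1,5] y:[32,36] z:[7,13] -> miss, prune
      N7 x:[21,25] y:[7,10] z:[-6,-4] -> miss, prune
  N20 x:[-9,0] y:[7,38] z:[-3,22] -> miss, prune

order=[0, 10, 8, 1, 19, 2, 18, 17, 6, 7, 20]  |boxes|=11  |leaves|=1  hit=P4

== RESULT ==
11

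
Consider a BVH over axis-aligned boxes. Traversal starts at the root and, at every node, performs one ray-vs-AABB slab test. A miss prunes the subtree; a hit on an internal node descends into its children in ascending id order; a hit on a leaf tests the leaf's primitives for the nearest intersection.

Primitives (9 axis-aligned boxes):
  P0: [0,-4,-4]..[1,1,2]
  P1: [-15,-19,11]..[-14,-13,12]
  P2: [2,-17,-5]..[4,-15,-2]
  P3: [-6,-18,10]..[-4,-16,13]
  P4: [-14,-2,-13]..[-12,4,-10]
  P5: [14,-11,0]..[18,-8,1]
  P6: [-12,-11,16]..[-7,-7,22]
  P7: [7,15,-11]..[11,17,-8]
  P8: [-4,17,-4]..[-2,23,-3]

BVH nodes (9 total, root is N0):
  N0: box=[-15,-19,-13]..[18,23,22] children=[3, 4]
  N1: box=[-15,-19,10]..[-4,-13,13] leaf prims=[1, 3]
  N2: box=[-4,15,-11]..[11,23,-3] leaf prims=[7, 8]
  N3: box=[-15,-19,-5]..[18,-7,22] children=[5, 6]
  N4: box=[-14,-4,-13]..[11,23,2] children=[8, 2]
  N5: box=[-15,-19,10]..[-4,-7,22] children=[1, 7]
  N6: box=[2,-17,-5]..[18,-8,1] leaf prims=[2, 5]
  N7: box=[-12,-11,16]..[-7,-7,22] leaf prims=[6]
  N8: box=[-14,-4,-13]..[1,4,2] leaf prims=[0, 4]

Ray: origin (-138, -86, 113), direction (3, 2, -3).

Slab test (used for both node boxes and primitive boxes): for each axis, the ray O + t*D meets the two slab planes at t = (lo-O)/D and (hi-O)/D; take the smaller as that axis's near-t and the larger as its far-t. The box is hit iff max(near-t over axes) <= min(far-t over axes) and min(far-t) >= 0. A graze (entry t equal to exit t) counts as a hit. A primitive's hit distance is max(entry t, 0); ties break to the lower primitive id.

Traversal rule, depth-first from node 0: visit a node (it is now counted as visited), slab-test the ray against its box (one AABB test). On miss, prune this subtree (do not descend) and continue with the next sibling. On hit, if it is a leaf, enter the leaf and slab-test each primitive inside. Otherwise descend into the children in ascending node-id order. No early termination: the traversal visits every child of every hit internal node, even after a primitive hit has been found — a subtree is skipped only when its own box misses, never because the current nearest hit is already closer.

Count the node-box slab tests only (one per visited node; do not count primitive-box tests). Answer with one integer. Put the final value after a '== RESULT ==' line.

Walk:
N0 x:[41,52] y:[67/2,109/2] z:[91/3,42] -> hit [41,42], descend [3, 4]
  N3 x:[41,52] y:[67/2,79/2] z:[91/3,118/3] -> miss, prune
  N4 x:[124/3,149/3] y:[41,109/2] z:[37,42] -> hit [124/3,42], descend [2, 8]
    N2 x:[134/3,149/3] y:[101/2,109/2] z:[116/3,124/3] -> miss, prune
    N8 x:[124/3,139/3] y:[41,45] z:[37,42] -> hit [124/3,42] leaf, test {P0(miss), P4@t=42}

order=[0, 3, 4, 2, 8]  |boxes|=5  |leaves|=1  hit=P4

== RESULT ==
5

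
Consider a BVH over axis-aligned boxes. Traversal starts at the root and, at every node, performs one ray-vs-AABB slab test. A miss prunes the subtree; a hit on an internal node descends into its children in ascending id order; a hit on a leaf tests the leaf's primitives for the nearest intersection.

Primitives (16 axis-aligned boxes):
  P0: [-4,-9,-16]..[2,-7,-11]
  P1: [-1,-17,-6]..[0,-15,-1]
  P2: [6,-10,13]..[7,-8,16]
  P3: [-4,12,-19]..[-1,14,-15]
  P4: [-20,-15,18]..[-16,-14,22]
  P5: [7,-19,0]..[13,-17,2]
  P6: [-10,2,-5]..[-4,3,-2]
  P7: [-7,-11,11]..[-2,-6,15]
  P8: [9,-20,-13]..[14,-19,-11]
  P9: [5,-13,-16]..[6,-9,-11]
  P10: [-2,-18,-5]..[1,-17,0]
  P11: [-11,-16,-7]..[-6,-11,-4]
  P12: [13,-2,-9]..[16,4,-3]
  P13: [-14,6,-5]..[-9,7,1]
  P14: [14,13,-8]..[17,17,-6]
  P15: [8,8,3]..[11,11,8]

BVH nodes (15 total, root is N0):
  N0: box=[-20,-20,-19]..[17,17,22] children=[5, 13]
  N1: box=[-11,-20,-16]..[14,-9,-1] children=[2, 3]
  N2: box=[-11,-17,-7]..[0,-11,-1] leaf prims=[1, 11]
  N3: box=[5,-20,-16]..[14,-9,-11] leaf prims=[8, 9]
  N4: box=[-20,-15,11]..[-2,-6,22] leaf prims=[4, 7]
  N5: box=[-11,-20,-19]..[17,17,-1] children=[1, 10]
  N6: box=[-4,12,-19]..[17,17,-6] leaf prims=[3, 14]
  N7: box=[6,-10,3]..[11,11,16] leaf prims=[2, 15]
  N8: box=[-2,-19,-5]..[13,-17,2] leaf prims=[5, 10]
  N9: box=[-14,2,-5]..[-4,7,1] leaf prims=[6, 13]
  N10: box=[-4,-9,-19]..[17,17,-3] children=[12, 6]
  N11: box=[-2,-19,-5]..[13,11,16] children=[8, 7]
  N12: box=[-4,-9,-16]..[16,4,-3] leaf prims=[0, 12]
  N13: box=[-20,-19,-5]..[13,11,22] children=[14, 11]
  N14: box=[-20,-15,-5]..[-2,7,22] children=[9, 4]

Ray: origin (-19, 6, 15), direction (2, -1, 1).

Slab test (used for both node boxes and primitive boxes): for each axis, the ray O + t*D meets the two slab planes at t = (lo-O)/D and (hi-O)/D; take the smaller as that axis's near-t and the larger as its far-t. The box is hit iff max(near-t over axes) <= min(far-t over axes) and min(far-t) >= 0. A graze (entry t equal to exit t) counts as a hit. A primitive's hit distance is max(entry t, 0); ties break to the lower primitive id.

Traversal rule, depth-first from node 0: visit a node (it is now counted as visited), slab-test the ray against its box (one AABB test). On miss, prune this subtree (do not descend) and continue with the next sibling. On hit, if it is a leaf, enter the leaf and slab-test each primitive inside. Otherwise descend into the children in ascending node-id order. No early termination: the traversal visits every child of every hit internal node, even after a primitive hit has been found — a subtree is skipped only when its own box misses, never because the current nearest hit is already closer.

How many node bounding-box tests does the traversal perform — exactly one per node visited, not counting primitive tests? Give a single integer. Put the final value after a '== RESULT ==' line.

Walk:
N0 x:[-1/2,18] y:[-11,26] z:[-34,7] -> hit [-1/2,7], descend [5, 13]
  N5 x:[4,18] y:[-11,26] z:[-34,-16] -> miss, prune
  N13 x:[-1/2,16] y:[-5,25] z:[-20,7] -> hit [-1/2,7], descend [11, 14]
    N11 x:[17/2,16] y:[-5,25] z:[-20,1] -> miss, prune
    N14 x:[-1/2,17/2] y:[-1,21] z:[-20,7] -> hit [-1/2,7], descend [4, 9]
      N4 x:[-1/2,17/2] y:[12,21] z:[-4,7] -> miss, prune
      N9 x:[5/2,15/2] y:[-1,4] z:[-20,-14] -> miss, prune

7 AABB tests over nodes [0, 5, 13, 11, 14, 4, 9]; 0 leaves entered; closest miss.

== RESULT ==
7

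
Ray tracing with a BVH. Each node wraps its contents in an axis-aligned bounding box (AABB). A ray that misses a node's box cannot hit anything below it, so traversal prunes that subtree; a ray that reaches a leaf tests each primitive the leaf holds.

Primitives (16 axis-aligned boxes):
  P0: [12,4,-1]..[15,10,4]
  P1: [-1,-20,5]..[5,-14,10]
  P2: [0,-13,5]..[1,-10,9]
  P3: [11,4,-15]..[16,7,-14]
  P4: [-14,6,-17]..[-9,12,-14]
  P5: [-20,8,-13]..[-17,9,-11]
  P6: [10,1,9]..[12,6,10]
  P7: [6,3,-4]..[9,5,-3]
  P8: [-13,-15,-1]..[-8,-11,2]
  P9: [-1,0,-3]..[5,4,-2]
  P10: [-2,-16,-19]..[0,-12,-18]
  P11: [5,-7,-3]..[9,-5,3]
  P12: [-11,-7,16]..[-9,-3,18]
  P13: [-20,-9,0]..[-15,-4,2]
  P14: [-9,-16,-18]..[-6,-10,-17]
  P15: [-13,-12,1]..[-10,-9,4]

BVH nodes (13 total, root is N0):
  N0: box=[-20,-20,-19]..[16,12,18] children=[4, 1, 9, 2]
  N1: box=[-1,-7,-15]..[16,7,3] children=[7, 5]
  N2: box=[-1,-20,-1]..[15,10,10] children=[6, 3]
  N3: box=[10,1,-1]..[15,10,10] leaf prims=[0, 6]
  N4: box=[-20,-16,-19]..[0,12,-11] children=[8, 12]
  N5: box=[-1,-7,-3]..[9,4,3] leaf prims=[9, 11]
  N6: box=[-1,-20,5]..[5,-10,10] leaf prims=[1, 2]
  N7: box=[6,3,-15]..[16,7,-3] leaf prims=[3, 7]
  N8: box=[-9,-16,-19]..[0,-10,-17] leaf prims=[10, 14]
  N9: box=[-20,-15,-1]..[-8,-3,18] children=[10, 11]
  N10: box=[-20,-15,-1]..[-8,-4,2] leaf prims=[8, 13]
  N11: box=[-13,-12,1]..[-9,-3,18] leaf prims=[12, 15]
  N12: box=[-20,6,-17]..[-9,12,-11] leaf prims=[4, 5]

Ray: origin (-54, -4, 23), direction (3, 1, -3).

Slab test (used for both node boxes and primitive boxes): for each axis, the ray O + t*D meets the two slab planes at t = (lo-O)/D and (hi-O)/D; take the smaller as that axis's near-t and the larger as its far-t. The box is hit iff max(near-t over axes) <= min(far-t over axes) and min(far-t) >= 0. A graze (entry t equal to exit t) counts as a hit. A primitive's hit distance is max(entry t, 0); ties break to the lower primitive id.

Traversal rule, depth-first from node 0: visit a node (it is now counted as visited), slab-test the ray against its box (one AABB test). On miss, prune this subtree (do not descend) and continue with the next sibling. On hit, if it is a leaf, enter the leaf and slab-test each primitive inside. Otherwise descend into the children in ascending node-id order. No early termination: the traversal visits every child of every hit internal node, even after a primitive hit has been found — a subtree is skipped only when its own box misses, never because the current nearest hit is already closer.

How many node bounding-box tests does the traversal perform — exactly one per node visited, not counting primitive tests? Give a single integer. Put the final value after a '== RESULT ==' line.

Trace the traversal:
N0 x:[34/3,70/3] y:[-16,16] z:[5/3,14] -> hit [34/3,14], descend [1, 2, 4, 9]
  N1 x:[53/3,70/3] y:[-3,11] z:[20/3,38/3] -> miss, prune
  N2 x:[53/3,23] y:[-16,14] z:[13/3,8] -> miss, prune
  N4 x:[34/3,18] y:[-12,16] z:[34/3,14] -> hit [34/3,14], descend [8, 12]
    N8 x:[15,18] y:[-12,-6] z:[40/3,14] -> miss, prune
    N12 x:[34/3,15] y:[10,16] z:[34/3,40/3] -> hit [34/3,40/3] leaf, test {P4@t=40/3, P5@t=12}
  N9 x:[34/3,46/3] y:[-11,1] z:[5/3,8] -> miss, prune

Visited [0, 1, 2, 4, 8, 12, 9]. Tests: 7 box, 1 leaf. Nearest: P5.

== RESULT ==
7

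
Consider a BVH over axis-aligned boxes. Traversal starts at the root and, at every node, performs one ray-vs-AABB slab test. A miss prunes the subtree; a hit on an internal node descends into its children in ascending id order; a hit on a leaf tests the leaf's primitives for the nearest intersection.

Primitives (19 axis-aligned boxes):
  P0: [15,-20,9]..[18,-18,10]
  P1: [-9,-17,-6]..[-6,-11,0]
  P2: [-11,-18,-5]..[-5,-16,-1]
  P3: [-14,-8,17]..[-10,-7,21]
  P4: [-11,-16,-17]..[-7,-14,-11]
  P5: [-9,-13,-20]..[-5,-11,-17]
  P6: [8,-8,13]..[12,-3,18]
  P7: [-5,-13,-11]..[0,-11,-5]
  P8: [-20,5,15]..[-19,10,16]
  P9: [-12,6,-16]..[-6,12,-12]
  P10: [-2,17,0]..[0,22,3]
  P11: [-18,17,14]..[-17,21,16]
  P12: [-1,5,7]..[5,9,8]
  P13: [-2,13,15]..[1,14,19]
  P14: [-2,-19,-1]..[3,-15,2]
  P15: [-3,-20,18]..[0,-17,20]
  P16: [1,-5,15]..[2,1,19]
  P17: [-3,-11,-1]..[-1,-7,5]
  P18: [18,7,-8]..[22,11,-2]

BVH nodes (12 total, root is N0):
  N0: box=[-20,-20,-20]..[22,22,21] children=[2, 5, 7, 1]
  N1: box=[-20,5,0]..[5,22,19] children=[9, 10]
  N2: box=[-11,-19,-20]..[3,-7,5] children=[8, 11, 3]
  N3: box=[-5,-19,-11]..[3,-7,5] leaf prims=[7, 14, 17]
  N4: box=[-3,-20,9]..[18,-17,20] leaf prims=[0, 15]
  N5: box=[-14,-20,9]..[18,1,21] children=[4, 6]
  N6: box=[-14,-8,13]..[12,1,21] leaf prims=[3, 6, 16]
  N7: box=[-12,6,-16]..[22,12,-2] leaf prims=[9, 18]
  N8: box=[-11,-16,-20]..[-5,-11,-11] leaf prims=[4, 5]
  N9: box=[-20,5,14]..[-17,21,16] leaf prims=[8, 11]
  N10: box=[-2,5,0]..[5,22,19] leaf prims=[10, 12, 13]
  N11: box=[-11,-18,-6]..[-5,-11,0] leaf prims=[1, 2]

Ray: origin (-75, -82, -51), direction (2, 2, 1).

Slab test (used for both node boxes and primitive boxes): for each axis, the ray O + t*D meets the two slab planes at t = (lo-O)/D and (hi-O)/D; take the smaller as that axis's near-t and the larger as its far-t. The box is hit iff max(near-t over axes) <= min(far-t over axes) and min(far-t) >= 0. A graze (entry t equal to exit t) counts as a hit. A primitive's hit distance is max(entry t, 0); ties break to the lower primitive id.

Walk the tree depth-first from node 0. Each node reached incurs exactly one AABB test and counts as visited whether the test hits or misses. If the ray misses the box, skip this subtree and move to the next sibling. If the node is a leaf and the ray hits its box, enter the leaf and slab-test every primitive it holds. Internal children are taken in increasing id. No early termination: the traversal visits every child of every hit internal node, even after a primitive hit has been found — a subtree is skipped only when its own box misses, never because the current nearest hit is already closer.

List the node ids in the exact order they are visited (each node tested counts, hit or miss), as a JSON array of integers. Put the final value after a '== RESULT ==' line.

Walk:
N0 x:[55/2,97/2] y:[31,52] z:[31,72] -> hit [31,97/2], descend [1, 2, 5, 7]
  N1 x:[55/2,40] y:[87/2,52] z:[51,70] -> miss, prune
  N2 x:[32,39] y:[63/2,75/2] z:[31,56] -> hit [32,75/2], descend [3, 8, 11]
    N3 x:[35,39] y:[63/2,75/2] z:[40,56] -> miss, prune
    N8 x:[32,35] y:[33,71/2] z:[31,40] -> hit [33,35] leaf, test {P4@t=34, P5(miss)}
    N11 x:[32,35] y:[32,71/2] z:[45,51] -> miss, prune
  N5 x:[61/2,93/2] y:[31,83/2] z:[60,72] -> miss, prune
  N7 x:[63/2,97/2] y:[44,47] z:[35,49] -> hit [44,47] leaf, test {P9(miss), P18@t=93/2}

Summary -> nodes [0, 1, 2, 3, 8, 11, 5, 7]; box-tests=8; leaf-entries=2; first=P4

== RESULT ==
[0, 1, 2, 3, 8, 11, 5, 7]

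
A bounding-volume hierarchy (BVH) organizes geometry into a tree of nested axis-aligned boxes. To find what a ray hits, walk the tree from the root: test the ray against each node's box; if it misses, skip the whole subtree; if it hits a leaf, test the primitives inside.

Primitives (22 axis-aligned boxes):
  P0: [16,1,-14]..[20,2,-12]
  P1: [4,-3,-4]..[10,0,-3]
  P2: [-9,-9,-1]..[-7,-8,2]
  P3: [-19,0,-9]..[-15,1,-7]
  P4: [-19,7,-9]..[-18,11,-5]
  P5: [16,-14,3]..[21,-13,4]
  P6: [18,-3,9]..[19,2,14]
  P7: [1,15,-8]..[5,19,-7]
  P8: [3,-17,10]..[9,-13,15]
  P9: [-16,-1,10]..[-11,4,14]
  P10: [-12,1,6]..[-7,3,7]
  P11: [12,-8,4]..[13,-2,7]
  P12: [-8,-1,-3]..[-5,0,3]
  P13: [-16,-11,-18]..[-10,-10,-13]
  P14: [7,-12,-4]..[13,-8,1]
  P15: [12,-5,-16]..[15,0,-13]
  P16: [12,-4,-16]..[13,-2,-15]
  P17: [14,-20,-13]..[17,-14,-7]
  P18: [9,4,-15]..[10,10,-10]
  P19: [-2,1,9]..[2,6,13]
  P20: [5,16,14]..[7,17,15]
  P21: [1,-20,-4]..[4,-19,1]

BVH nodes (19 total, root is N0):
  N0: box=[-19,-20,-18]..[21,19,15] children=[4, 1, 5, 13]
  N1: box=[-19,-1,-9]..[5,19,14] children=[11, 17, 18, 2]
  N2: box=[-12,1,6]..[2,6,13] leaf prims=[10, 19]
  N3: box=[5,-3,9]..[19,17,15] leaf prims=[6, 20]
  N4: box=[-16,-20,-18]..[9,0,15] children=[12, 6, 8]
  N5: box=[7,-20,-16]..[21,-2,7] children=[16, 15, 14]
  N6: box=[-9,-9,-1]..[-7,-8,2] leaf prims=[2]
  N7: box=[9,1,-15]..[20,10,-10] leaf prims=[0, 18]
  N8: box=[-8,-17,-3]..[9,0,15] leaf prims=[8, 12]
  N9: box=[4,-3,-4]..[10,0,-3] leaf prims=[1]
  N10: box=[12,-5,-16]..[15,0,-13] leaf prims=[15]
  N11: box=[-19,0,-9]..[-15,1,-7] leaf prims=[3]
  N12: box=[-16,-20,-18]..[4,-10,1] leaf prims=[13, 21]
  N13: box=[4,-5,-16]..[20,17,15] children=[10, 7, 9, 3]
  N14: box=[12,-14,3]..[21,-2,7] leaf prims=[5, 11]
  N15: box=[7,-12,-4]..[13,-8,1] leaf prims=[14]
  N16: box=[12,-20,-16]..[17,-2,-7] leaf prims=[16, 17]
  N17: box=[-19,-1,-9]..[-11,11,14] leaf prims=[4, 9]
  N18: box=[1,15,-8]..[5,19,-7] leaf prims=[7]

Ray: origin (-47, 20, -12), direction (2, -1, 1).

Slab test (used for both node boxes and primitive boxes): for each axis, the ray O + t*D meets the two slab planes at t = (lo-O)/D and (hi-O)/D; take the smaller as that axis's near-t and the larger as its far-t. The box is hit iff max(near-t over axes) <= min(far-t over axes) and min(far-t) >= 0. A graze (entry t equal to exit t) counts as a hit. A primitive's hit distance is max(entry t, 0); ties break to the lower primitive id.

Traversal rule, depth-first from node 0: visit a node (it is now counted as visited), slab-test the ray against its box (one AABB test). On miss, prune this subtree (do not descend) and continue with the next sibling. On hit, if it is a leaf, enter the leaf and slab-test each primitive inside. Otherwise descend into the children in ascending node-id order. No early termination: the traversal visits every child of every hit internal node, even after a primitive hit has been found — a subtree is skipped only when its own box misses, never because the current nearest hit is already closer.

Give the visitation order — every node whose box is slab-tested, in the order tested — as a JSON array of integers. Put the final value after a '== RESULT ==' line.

Traverse from the root:
N0 x:[14,34] y:[1,40] z:[-6,27] -> hit [14,27], descend [1, 4, 5, 13]
  N1 x:[14,26] y:[1,21] z:[3,26] -> hit [14,21], descend [2, 11, 17, 18]
    N2 x:[35/2,49/2] y:[14,19] z:[18,25] -> hit [18,19] leaf, test {P10@t=18, P19(miss)}
    N11 x:[14,16] y:[19,20] z:[3,5] -> miss, prune
    N17 x:[14,18] y:[9,21] z:[3,26] -> hit [14,18] leaf, test {P4(miss), P9(miss)}
    N18 x:[24,26] y:[1,5] z:[4,5] -> miss, prune
  N4 x:[31/2,28] y:[20,40] z:[-6,27] -> hit [20,27], descend [6, 8, 12]
    N6 x:[19,20] y:[28,29] z:[11,14] -> miss, prune
    N8 x:[39/2,28] y:[20,37] z:[9,27] -> hit [20,27] leaf, test {P8(miss), P12(miss)}
    N12 x:[31/2,51/2] y:[30,40] z:[-6,13] -> miss, prune
  N5 x:[27,34] y:[22,40] z:[-4,19] -> miss, prune
  N13 x:[51/2,67/2] y:[3,25] z:[-4,27] -> miss, prune

order=[0, 1, 2, 11, 17, 18, 4, 6, 8, 12, 5, 13]  |boxes|=12  |leaves|=3  hit=P10

== RESULT ==
[0, 1, 2, 11, 17, 18, 4, 6, 8, 12, 5, 13]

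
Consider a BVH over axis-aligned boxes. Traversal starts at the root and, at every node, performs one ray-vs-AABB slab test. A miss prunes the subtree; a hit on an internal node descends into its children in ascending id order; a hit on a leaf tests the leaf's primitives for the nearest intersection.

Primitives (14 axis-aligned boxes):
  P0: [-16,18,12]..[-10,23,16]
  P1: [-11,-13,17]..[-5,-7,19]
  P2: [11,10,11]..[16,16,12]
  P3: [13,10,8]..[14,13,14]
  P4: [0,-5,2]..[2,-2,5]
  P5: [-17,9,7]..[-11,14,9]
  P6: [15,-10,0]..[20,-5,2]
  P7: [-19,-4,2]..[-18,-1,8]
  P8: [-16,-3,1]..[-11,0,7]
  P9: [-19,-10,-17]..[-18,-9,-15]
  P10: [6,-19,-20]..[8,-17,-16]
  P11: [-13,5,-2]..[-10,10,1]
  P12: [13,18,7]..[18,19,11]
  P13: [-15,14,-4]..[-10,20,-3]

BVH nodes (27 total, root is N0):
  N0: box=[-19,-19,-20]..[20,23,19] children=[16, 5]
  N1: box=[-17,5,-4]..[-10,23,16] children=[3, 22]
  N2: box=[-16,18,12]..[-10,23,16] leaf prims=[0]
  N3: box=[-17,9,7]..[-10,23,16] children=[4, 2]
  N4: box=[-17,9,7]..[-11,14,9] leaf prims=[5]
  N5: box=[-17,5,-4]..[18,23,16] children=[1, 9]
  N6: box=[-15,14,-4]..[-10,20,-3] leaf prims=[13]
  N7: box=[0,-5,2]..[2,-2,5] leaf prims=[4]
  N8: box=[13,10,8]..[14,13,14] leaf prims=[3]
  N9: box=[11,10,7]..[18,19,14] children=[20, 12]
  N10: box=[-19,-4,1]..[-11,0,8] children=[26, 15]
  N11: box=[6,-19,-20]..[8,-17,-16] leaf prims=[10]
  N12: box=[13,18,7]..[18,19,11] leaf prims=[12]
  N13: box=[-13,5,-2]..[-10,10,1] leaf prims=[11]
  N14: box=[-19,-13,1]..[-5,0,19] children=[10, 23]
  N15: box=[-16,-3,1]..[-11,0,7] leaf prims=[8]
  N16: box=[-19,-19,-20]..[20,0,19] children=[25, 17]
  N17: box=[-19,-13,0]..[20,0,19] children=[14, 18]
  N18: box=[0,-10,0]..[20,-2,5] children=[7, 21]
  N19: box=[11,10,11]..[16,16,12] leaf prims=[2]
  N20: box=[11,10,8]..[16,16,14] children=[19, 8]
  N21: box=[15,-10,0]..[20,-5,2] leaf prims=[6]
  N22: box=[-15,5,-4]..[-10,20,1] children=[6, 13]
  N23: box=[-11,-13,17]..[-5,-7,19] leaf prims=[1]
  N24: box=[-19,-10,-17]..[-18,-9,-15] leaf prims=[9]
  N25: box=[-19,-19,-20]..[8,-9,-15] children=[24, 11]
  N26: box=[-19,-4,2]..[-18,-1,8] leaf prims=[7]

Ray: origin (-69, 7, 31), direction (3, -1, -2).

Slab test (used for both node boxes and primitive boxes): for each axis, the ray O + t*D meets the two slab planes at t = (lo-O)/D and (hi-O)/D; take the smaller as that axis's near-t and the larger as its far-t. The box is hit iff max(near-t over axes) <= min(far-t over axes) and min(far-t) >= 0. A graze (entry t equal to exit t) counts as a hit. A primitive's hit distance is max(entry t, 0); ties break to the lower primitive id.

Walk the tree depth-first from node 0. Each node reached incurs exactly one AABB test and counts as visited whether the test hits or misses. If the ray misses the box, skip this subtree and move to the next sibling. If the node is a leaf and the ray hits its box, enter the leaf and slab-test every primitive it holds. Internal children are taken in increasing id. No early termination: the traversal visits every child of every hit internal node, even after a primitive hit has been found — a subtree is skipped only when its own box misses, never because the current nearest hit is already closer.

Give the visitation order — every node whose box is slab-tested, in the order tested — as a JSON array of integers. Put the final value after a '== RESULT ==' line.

Traverse from the root:
N0 x:[50/3,89/3] y:[-16,26] z:[6,51/2] -> hit [50/3,51/2], descend [5, 16]
  N5 x:[52/3,29] y:[-16,2] z:[15/2,35/2] -> miss, prune
  N16 x:[50/3,89/3] y:[7,26] z:[6,51/2] -> hit [50/3,51/2], descend [17, 25]
    N17 x:[50/3,89/3] y:[7,20] z:[6,31/2] -> miss, prune
    N25 x:[50/3,77/3] y:[16,26] z:[23,51/2] -> hit [23,51/2], descend [11, 24]
      N11 x:[25,77/3] y:[24,26] z:[47/2,51/2] -> hit [25,51/2] leaf, test {P10@t=25}
      N24 x:[50/3,17] y:[16,17] z:[23,24] -> miss, prune

Visited [0, 5, 16, 17, 25, 11, 24]. Tests: 7 box, 1 leaf. Nearest: P10.

== RESULT ==
[0, 5, 16, 17, 25, 11, 24]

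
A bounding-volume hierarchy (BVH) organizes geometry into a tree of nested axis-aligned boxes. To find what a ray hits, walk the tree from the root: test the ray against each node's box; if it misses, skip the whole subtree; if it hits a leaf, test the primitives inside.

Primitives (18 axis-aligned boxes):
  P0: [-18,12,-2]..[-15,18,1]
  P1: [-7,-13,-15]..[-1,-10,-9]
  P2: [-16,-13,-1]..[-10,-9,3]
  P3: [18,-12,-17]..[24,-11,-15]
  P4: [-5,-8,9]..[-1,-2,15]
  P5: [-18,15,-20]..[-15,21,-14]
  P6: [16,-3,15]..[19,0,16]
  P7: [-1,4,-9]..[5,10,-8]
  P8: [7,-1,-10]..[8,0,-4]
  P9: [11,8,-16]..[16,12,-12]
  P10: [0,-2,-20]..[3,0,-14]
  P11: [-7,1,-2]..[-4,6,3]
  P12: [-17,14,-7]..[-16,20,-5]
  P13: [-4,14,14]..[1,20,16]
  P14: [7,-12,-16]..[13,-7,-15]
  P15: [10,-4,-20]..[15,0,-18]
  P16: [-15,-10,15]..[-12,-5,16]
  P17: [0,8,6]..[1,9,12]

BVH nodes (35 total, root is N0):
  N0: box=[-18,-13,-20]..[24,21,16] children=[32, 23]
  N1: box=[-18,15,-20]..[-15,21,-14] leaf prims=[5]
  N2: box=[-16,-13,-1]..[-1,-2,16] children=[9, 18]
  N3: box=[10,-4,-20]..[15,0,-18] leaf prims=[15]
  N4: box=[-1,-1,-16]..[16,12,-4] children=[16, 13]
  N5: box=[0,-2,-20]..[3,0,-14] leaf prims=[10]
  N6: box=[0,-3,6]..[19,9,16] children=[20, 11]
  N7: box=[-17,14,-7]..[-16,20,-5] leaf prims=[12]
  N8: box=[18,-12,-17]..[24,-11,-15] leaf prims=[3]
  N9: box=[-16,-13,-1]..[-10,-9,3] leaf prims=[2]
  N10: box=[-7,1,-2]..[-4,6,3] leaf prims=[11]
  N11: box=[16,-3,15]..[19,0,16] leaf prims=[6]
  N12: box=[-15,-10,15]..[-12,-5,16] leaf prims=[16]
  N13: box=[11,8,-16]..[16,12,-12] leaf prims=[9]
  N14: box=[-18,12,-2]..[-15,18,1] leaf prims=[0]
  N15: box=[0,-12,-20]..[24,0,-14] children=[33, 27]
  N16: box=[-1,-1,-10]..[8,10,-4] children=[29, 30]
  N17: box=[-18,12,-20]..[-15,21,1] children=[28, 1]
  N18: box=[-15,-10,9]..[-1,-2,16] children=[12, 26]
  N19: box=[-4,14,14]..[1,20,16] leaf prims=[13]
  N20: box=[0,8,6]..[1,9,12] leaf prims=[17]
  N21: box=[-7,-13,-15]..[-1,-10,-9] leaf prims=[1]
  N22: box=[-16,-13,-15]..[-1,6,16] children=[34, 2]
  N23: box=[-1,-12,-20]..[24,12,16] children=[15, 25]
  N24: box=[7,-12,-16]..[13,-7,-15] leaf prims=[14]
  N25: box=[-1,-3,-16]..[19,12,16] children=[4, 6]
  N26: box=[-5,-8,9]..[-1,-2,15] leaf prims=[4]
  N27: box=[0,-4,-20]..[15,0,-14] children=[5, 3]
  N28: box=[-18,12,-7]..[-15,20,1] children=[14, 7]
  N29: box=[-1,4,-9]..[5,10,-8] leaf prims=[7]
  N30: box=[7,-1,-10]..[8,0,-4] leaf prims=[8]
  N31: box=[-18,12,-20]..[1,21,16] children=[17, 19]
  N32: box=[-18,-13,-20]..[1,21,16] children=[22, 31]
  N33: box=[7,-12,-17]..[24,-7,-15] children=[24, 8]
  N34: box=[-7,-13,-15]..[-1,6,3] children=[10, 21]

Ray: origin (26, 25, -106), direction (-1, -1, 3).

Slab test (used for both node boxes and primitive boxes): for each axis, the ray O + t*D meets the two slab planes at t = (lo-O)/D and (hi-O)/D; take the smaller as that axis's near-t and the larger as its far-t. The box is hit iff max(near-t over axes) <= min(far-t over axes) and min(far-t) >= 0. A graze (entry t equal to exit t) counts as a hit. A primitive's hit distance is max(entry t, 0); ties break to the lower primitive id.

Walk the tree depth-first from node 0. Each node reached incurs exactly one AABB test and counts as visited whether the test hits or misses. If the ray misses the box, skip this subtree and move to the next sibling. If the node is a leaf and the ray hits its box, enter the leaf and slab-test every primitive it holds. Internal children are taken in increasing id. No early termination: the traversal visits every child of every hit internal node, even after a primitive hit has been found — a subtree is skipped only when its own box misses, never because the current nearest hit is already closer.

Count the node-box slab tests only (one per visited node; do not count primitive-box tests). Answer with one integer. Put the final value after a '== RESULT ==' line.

Traverse from the root:
N0 x:[2,44] y:[4,38] z:[86/3,122/3] -> hit [86/3,38], descend [23, 32]
  N23 x:[2,27] y:[13,37] z:[86/3,122/3] -> miss, prune
  N32 x:[25,44] y:[4,38] z:[86/3,122/3] -> hit [86/3,38], descend [22, 31]
    N22 x:[27,42] y:[19,38] z:[91/3,122/3] -> hit [91/3,38], descend [2, 34]
      N2 x:[27,42] y:[27,38] z:[35,122/3] -> hit [35,38], descend [9, 18]
        N9 x:[36,42] y:[34,38] z:[35,109/3] -> hit [36,109/3] leaf, test {P2@t=36}
        N18 x:[27,41] y:[27,35] z:[115/3,122/3] -> miss, prune
      N34 x:[27,33] y:[19,38] z:[91/3,109/3] -> hit [91/3,33], descend [10, 21]
        N10 x:[30,33] y:[19,24] z:[104/3,109/3] -> miss, prune
        N21 x:[27,33] y:[35,38] z:[91/3,97/3] -> miss, prune
    N31 x:[25,44] y:[4,13] z:[86/3,122/3] -> miss, prune

11 AABB tests over nodes [0, 23, 32, 22, 2, 9, 18, 34, 10, 21, 31]; 1 leaf entered; closest P2.

== RESULT ==
11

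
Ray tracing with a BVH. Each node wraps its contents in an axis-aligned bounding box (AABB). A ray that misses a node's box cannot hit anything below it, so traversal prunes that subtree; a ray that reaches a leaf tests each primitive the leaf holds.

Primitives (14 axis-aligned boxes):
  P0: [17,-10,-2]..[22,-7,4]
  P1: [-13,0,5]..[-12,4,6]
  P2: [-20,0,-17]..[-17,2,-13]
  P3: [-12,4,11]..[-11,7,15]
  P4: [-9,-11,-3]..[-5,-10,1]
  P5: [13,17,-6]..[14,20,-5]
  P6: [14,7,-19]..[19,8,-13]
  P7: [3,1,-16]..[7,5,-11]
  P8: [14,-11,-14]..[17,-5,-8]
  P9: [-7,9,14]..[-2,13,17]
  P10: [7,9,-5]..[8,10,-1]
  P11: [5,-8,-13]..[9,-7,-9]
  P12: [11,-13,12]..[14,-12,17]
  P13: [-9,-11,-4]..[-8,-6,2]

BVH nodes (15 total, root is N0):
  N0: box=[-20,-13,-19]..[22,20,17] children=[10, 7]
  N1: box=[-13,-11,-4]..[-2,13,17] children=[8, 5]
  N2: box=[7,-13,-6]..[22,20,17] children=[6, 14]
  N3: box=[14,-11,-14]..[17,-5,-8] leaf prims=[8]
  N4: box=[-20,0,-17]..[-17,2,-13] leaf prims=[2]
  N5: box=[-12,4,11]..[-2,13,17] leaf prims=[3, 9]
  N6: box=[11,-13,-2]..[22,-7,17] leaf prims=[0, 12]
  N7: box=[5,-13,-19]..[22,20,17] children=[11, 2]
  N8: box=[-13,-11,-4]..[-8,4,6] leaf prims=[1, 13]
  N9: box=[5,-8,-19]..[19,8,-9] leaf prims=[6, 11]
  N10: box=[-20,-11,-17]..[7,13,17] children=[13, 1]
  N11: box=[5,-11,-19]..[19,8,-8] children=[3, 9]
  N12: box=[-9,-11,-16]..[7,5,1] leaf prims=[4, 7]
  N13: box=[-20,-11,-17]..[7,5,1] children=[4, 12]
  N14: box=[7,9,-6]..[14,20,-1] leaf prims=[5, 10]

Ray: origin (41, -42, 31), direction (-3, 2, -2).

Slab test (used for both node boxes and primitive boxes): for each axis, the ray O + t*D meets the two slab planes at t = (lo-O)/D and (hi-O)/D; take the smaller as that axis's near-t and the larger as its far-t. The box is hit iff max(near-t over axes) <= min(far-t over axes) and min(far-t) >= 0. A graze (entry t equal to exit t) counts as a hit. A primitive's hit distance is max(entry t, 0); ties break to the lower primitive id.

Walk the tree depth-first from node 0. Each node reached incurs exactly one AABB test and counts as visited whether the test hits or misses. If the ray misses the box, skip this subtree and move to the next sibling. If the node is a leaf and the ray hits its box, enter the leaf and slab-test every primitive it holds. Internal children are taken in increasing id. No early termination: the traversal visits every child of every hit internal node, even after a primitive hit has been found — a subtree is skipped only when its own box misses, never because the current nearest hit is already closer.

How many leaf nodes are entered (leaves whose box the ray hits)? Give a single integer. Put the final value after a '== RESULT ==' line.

Trace the traversal:
N0 x:[19/3,61/3] y:[29/2,31] z:[7,25] -> hit [29/2,61/3], descend [7, 10]
  N7 x:[19/3,12] y:[29/2,31] z:[7,25] -> miss, prune
  N10 x:[34/3,61/3] y:[31/2,55/2] z:[7,24] -> hit [31/2,61/3], descend [1, 13]
    N1 x:[43/3,18] y:[31/2,55/2] z:[7,35/2] -> hit [31/2,35/2], descend [5, 8]
      N5 x:[43/3,53/3] y:[23,55/2] z:[7,10] -> miss, prune
      N8 x:[49/3,18] y:[31/2,23] z:[25/2,35/2] -> hit [49/3,35/2] leaf, test {P1(miss), P13@t=49/3}
    N13 x:[34/3,61/3] y:[31/2,47/2] z:[15,24] -> hit [31/2,61/3], descend [4, 12]
      N4 x:[58/3,61/3] y:[21,22] z:[22,24] -> miss, prune
      N12 x:[34/3,50/3] y:[31/2,47/2] z:[15,47/2] -> hit [31/2,50/3] leaf, test {P4@t=31/2, P7(miss)}

Summary -> nodes [0, 7, 10, 1, 5, 8, 13, 4, 12]; box-tests=9; leaf-entries=2; first=P4

== RESULT ==
2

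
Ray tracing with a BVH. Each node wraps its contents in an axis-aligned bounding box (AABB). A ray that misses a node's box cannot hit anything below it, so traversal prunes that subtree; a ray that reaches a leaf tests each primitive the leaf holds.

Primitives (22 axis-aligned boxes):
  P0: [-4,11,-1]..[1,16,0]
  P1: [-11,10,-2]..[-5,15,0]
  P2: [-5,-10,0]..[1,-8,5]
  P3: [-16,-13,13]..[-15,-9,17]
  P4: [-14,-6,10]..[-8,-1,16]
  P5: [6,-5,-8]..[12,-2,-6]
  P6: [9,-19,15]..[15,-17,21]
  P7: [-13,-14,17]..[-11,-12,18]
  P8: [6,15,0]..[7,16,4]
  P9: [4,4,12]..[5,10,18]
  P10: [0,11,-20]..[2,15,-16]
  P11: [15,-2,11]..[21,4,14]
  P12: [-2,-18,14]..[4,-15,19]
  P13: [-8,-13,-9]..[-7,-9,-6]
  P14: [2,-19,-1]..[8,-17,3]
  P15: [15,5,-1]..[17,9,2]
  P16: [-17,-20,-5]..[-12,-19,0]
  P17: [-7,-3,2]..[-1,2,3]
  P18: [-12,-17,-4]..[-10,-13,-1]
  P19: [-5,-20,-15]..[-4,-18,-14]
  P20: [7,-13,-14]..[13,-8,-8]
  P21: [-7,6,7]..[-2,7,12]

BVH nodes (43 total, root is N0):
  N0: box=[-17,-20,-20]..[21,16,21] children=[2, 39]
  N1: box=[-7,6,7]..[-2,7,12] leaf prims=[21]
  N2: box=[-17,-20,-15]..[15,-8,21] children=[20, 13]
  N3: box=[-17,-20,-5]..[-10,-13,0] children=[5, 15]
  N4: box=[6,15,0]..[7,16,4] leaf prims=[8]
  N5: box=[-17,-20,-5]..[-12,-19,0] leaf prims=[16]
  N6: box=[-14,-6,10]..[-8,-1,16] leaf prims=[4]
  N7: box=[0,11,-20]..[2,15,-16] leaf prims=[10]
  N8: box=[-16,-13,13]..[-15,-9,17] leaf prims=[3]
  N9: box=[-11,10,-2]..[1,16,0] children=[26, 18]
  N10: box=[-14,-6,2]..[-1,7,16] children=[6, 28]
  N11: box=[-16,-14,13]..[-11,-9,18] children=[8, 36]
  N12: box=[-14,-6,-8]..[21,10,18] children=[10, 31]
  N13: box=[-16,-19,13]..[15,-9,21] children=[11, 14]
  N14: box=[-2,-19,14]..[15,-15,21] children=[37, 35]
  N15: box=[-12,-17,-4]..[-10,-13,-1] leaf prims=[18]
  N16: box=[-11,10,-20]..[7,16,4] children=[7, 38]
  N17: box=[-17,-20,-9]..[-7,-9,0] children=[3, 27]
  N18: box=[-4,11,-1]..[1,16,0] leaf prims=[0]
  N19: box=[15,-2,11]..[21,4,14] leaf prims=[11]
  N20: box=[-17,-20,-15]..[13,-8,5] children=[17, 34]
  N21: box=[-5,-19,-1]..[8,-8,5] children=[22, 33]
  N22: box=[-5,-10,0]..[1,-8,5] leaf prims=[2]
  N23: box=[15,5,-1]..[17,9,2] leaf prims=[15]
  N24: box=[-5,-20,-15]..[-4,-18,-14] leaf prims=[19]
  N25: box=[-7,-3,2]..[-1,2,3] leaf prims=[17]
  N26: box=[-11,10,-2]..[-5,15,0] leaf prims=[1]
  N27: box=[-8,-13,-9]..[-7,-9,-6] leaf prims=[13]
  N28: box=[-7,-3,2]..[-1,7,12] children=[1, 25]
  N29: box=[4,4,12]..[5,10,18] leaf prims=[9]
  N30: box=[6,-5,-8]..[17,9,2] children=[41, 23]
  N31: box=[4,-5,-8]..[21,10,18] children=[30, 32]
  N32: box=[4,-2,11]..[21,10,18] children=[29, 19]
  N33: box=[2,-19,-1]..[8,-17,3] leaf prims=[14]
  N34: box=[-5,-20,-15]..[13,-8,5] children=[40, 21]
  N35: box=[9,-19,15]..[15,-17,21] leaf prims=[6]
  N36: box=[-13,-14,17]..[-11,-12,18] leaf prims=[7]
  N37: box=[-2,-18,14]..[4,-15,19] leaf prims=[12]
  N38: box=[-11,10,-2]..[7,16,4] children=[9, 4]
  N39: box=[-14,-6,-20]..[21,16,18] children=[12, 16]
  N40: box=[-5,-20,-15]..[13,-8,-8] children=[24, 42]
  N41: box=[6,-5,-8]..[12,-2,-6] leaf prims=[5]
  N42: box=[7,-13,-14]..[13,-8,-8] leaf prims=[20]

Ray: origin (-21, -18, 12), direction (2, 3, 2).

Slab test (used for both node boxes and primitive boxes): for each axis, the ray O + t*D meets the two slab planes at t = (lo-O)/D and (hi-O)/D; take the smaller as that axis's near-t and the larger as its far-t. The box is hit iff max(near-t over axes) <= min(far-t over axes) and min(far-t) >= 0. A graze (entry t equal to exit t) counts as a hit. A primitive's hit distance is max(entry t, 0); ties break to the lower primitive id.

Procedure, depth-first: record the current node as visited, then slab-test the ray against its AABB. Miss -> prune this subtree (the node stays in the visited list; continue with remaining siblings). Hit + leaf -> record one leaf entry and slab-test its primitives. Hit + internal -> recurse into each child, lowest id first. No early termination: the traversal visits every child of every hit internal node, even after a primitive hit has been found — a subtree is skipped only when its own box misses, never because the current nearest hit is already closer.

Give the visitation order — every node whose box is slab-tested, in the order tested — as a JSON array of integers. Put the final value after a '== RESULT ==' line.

Walk:
N0 x:[2,21] y:[-2/3,34/3] z:[-16,9/2] -> hit [2,9/2], descend [2, 39]
  N2 x:[2,18] y:[-2/3,10/3] z:[-27/2,9/2] -> hit [2,10/3], descend [13, 20]
    N13 x:[5/2,18] y:[-1/3,3] z:[1/2,9/2] -> hit [5/2,3], descend [11, 14]
      N11 x:[5/2,5] y:[4/3,3] z:[1/2,3] -> hit [5/2,3], descend [8, 36]
        N8 x:[5/2,3] y:[5/3,3] z:[1/2,5/2] -> hit [5/2,5/2] leaf, test {P3@t=5/2}
        N36 x:[4,5] y:[4/3,2] z:[5/2,3] -> miss, prune
      N14 x:[19/2,18] y:[-1/3,1] z:[1,9/2] -> miss, prune
    N20 x:[2,17] y:[-2/3,10/3] z:[-27/2,-7/2] -> miss, prune
  N39 x:[7/2,21] y:[4,34/3] z:[-16,3] -> miss, prune

Summary -> nodes [0, 2, 13, 11, 8, 36, 14, 20, 39]; box-tests=9; leaf-entries=1; first=P3

== RESULT ==
[0, 2, 13, 11, 8, 36, 14, 20, 39]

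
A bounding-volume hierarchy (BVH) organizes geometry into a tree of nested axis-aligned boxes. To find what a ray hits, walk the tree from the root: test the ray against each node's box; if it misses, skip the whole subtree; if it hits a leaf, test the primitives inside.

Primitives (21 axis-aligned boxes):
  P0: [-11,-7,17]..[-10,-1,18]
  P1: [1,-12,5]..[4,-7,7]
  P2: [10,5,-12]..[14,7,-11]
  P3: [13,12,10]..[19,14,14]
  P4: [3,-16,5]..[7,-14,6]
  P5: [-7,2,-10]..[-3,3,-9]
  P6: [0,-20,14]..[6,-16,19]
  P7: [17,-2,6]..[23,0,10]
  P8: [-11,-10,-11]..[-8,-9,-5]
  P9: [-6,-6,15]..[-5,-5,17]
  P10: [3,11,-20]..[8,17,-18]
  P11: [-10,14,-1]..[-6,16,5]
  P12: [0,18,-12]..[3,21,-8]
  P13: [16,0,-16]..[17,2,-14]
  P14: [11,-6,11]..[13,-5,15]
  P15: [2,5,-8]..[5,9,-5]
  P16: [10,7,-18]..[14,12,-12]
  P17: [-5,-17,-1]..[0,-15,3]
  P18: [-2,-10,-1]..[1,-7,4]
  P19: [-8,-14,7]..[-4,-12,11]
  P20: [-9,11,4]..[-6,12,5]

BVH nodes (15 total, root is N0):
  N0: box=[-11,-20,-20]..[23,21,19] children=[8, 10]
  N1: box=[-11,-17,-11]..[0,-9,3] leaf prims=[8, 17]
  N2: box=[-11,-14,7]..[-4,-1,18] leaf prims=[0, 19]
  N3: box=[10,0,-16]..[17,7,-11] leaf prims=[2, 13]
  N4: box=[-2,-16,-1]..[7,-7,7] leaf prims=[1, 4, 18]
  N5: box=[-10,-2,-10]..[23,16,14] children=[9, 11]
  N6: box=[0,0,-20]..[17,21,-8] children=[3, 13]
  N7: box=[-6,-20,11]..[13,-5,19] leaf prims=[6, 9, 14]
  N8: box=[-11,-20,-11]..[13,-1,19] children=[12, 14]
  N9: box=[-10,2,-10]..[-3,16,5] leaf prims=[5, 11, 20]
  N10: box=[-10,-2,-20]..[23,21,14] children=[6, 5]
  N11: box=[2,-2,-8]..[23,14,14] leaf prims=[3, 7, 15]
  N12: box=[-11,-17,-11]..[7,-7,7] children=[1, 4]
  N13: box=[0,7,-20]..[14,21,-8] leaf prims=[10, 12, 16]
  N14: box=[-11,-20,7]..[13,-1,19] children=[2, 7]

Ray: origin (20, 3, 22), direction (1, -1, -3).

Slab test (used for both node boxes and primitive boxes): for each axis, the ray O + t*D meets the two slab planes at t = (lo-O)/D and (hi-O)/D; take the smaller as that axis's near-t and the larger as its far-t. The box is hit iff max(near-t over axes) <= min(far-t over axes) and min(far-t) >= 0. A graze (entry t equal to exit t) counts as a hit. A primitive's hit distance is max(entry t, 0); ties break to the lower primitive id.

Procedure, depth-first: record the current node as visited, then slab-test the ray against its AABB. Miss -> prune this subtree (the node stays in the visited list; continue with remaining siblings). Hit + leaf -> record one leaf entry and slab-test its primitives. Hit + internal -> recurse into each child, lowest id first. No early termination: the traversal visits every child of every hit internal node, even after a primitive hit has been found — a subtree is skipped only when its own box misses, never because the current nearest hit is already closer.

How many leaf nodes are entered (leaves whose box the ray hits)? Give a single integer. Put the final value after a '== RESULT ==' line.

Traverse from the root:
N0 x:[-31,3] y:[-18,23] z:[1,14] -> hit [1,3], descend [8, 10]
  N8 x:[-31,-7] y:[4,23] z:[1,11] -> miss, prune
  N10 x:[-30,3] y:[-18,5] z:[8/3,14] -> hit [8/3,3], descend [5, 6]
    N5 x:[-30,3] y:[-13,5] z:[8/3,32/3] -> hit [8/3,3], descend [9, 11]
      N9 x:[-30,-23] y:[-13,1] z:[17/3,32/3] -> miss, prune
      N11 x:[-18,3] y:[-11,5] z:[8/3,10] -> hit [8/3,3] leaf, test {P3(miss), P7(miss), P15(miss)}
    N6 x:[-20,-3] y:[-18,3] z:[10,14] -> miss, prune

order=[0, 8, 10, 5, 9, 11, 6]  |boxes|=7  |leaves|=1  hit=miss

== RESULT ==
1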